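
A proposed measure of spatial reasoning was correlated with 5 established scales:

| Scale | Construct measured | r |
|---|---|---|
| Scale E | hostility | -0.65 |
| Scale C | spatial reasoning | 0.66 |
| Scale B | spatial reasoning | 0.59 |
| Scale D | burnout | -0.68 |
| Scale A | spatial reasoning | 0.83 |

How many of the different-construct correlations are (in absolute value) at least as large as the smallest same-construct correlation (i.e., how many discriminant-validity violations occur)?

2

Convergent (same construct = spatial reasoning): Scale C, Scale B, Scale A.
Smallest convergent = 0.59. Discriminant |r|: 0.65, 0.68; count ≥ 0.59 → 2.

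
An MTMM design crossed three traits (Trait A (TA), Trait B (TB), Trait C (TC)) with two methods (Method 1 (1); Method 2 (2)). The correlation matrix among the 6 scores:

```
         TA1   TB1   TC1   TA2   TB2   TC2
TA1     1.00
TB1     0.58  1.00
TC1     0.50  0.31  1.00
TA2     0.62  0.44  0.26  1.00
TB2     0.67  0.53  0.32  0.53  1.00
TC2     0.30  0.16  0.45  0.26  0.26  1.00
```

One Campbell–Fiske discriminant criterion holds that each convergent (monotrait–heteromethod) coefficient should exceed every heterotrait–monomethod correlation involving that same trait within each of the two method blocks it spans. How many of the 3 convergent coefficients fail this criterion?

2

Checking each validity diagonal entry against its comparison values:
TA (methods 1·2): 0.62 vs {0.58, 0.53, 0.50, 0.26} → pass.
TB (methods 1·2): 0.53 vs {0.58, 0.53, 0.31, 0.26} → fail.
TC (methods 1·2): 0.45 vs {0.50, 0.26, 0.31, 0.26} → fail.
2 of 3 fail.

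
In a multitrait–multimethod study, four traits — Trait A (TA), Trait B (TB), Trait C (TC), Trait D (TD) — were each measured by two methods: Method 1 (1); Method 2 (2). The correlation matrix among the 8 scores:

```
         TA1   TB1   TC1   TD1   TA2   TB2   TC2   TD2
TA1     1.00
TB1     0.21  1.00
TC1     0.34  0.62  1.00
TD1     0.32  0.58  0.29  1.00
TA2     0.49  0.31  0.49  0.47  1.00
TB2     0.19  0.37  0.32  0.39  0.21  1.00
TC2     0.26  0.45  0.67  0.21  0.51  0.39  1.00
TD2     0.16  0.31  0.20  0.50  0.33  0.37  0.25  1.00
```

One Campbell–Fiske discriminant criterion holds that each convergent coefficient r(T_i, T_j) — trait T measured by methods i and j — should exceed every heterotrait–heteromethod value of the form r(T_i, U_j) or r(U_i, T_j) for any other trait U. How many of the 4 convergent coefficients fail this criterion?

Each convergent coefficient versus the relevant comparison correlations:
TA (methods 1·2): 0.49 vs {0.19, 0.31, 0.26, 0.49, 0.16, 0.47} → fail.
TB (methods 1·2): 0.37 vs {0.31, 0.19, 0.45, 0.32, 0.31, 0.39} → fail.
TC (methods 1·2): 0.67 vs {0.49, 0.26, 0.32, 0.45, 0.20, 0.21} → pass.
TD (methods 1·2): 0.50 vs {0.47, 0.16, 0.39, 0.31, 0.21, 0.20} → pass.
2 of 4 fail.

2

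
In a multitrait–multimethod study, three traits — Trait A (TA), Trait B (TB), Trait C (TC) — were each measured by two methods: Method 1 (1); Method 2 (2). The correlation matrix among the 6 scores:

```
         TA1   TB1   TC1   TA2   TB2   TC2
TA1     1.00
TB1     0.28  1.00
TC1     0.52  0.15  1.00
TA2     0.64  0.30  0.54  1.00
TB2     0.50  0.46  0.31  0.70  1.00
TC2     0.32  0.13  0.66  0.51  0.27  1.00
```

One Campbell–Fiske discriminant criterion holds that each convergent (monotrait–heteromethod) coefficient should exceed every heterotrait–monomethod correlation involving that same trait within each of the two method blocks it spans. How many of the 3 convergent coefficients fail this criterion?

Convergent coefficients and their comparison sets:
TA (methods 1·2): 0.64 vs {0.28, 0.70, 0.52, 0.51} → fail.
TB (methods 1·2): 0.46 vs {0.28, 0.70, 0.15, 0.27} → fail.
TC (methods 1·2): 0.66 vs {0.52, 0.51, 0.15, 0.27} → pass.
2 of 3 fail.

2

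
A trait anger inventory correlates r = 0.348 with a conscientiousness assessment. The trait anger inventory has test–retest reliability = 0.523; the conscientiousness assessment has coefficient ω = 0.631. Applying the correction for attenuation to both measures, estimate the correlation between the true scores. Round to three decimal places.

r_true = r_obs / √(r_xx · r_yy) = 0.348 / √(0.523 × 0.631) = 0.348 / √0.330013 = 0.348 / 0.5745 ≈ 0.606.

0.606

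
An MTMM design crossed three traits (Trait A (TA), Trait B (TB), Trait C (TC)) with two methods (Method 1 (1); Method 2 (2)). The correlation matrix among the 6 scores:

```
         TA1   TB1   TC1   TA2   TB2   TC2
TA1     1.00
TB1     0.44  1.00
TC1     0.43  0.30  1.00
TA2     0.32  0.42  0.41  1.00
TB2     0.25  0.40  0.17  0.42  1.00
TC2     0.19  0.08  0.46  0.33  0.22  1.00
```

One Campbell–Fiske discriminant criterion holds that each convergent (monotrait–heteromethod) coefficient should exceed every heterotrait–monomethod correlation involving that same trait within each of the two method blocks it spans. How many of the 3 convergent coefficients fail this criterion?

2

Convergent coefficients and their comparison sets:
TA (methods 1·2): 0.32 vs {0.44, 0.42, 0.43, 0.33} → fail.
TB (methods 1·2): 0.40 vs {0.44, 0.42, 0.30, 0.22} → fail.
TC (methods 1·2): 0.46 vs {0.43, 0.33, 0.30, 0.22} → pass.
2 of 3 fail.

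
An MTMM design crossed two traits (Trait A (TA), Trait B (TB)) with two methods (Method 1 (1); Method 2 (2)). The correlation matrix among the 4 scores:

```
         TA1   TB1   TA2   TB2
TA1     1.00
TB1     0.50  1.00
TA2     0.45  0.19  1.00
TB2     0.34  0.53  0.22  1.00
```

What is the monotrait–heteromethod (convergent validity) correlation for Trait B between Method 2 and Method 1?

0.53

Same trait (TB), different methods: r(TB2, TB1) = 0.53.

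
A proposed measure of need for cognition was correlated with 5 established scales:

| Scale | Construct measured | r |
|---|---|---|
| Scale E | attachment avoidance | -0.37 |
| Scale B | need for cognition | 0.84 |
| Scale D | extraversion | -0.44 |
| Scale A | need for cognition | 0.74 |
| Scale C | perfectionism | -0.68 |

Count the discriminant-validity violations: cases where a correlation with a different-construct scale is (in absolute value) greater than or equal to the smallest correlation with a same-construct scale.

Convergent (same construct = need for cognition): Scale B, Scale A.
Smallest convergent = 0.74. Discriminant |r|: 0.37, 0.44, 0.68; count ≥ 0.74 → 0.

0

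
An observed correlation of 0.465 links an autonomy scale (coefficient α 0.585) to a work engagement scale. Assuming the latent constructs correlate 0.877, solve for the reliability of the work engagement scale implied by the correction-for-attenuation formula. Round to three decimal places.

r_true = r_obs / √(r_xx · r_yy) ⇒ 0.877 = 0.465 / √(0.585 · r_yy).
√(0.585 · r_yy) = 0.465 / 0.877 = 0.5302; 0.585 · r_yy = 0.2811; r_yy = 0.2811 / 0.585 ≈ 0.481.

0.481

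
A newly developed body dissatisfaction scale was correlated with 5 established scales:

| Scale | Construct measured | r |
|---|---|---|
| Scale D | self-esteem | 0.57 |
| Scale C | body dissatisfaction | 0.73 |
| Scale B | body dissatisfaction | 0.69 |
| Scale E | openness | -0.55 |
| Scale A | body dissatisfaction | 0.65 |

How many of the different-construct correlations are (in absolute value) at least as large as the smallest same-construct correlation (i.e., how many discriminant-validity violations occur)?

Convergent (same construct = body dissatisfaction): Scale C, Scale B, Scale A.
Smallest convergent = 0.65. Discriminant |r|: 0.57, 0.55; count ≥ 0.65 → 0.

0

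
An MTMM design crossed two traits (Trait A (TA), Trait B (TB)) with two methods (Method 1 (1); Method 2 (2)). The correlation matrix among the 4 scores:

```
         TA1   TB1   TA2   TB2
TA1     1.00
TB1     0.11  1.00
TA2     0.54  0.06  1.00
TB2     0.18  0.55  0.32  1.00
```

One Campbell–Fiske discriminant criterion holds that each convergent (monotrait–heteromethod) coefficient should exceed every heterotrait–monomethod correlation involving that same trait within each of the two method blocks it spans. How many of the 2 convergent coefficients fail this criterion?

0

Convergent coefficients and their comparison sets:
TA (methods 1·2): 0.54 vs {0.11, 0.32} → pass.
TB (methods 1·2): 0.55 vs {0.11, 0.32} → pass.
0 of 2 fail.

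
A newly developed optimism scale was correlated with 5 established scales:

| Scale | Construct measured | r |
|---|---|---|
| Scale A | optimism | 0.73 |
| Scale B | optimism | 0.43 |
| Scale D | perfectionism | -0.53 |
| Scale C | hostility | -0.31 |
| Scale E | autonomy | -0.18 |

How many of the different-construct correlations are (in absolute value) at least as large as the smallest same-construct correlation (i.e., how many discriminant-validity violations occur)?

Convergent (same construct = optimism): Scale A, Scale B.
Smallest convergent = 0.43. Discriminant |r|: 0.53, 0.31, 0.18; count ≥ 0.43 → 1.

1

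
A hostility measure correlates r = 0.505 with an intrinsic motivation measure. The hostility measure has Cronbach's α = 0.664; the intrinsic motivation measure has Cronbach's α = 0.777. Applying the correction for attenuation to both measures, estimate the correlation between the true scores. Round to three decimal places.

r_true = r_obs / √(r_xx · r_yy) = 0.505 / √(0.664 × 0.777) = 0.505 / √0.515928 = 0.505 / 0.7183 ≈ 0.703.

0.703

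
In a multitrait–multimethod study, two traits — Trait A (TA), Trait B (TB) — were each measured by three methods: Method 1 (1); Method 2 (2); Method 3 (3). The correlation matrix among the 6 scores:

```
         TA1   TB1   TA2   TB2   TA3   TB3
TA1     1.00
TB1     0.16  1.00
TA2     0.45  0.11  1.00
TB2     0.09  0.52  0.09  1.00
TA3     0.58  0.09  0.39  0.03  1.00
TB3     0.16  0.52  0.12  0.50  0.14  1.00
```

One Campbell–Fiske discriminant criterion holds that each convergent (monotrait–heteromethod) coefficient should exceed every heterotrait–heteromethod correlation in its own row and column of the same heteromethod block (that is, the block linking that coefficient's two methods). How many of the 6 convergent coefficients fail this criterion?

0

Convergent coefficients and their comparison sets:
TA (methods 1·2): 0.45 vs {0.09, 0.11} → pass.
TA (methods 1·3): 0.58 vs {0.16, 0.09} → pass.
TA (methods 2·3): 0.39 vs {0.12, 0.03} → pass.
TB (methods 1·2): 0.52 vs {0.11, 0.09} → pass.
TB (methods 1·3): 0.52 vs {0.09, 0.16} → pass.
TB (methods 2·3): 0.50 vs {0.03, 0.12} → pass.
0 of 6 fail.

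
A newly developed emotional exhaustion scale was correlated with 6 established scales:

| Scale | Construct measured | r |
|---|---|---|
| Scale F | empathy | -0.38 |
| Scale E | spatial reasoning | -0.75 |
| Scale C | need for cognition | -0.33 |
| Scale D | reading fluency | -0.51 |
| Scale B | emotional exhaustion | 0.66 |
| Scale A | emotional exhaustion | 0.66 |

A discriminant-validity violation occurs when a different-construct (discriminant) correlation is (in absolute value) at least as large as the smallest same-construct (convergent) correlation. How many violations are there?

Convergent (same construct = emotional exhaustion): Scale B, Scale A.
Smallest convergent = 0.66. Discriminant |r|: 0.38, 0.75, 0.33, 0.51; count ≥ 0.66 → 1.

1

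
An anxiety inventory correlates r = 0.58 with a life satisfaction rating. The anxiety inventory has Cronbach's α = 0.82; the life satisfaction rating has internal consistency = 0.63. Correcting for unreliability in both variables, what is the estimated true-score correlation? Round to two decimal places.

r_true = r_obs / √(r_xx · r_yy) = 0.58 / √(0.82 × 0.63) = 0.58 / √0.5166 = 0.58 / 0.7187 ≈ 0.81.

0.81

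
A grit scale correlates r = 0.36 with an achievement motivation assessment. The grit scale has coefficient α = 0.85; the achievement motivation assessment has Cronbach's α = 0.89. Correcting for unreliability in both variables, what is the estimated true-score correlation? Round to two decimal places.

0.41

r_true = r_obs / √(r_xx · r_yy) = 0.36 / √(0.85 × 0.89) = 0.36 / √0.7565 = 0.36 / 0.8698 ≈ 0.41.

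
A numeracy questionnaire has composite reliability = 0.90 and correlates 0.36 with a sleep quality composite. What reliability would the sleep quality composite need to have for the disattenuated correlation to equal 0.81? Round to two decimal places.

0.22

r_true = r_obs / √(r_xx · r_yy) ⇒ 0.81 = 0.36 / √(0.90 · r_yy).
√(0.90 · r_yy) = 0.36 / 0.81 = 0.4444; 0.90 · r_yy = 0.1975; r_yy = 0.1975 / 0.90 ≈ 0.22.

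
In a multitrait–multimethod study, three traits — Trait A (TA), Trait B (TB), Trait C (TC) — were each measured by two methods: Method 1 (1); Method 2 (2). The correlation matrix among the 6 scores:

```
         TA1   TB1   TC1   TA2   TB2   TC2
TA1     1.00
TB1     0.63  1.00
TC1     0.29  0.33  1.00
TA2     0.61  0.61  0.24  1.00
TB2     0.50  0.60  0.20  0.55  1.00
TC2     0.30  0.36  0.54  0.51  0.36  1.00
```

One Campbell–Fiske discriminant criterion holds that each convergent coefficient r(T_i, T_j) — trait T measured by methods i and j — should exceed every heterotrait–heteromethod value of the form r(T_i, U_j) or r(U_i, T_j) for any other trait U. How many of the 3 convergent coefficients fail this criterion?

2

Convergent coefficients and their comparison sets:
TA (methods 1·2): 0.61 vs {0.50, 0.61, 0.30, 0.24} → fail.
TB (methods 1·2): 0.60 vs {0.61, 0.50, 0.36, 0.20} → fail.
TC (methods 1·2): 0.54 vs {0.24, 0.30, 0.20, 0.36} → pass.
2 of 3 fail.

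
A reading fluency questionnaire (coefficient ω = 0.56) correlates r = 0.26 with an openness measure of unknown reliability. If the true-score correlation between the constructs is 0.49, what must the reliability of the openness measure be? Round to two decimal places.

r_true = r_obs / √(r_xx · r_yy) ⇒ 0.49 = 0.26 / √(0.56 · r_yy).
√(0.56 · r_yy) = 0.26 / 0.49 = 0.5306; 0.56 · r_yy = 0.2815; r_yy = 0.2815 / 0.56 ≈ 0.50.

0.50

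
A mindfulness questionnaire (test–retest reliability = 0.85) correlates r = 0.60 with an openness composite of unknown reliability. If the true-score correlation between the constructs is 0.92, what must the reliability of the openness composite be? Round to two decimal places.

r_true = r_obs / √(r_xx · r_yy) ⇒ 0.92 = 0.60 / √(0.85 · r_yy).
√(0.85 · r_yy) = 0.60 / 0.92 = 0.6522; 0.85 · r_yy = 0.4254; r_yy = 0.4254 / 0.85 ≈ 0.50.

0.50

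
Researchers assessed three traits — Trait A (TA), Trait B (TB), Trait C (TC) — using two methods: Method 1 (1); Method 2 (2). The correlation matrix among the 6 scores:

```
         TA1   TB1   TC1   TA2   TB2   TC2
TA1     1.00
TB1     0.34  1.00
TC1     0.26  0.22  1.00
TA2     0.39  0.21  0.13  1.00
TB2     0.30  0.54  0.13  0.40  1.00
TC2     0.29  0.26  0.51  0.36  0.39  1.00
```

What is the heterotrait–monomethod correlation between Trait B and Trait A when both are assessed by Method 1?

0.34

Different traits, same method: r(TB1, TA1) = 0.34.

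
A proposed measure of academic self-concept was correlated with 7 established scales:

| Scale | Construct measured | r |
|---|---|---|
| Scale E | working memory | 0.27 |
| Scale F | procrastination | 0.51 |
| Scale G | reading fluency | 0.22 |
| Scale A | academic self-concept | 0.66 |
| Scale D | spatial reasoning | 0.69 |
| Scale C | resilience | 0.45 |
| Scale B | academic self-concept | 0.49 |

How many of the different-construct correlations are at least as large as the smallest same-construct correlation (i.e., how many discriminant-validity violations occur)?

2

Convergent (same construct = academic self-concept): Scale A, Scale B.
Smallest convergent = 0.49. Discriminant values: 0.27, 0.51, 0.22, 0.69, 0.45; count ≥ 0.49 → 2.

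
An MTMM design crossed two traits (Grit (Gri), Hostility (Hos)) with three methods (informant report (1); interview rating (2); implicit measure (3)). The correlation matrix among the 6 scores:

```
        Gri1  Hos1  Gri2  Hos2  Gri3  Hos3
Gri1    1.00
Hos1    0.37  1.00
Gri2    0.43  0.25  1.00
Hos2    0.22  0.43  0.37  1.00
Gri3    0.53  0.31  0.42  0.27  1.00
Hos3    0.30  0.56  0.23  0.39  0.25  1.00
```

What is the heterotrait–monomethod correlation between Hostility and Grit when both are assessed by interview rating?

Different traits, same method: r(Hos2, Gri2) = 0.37.

0.37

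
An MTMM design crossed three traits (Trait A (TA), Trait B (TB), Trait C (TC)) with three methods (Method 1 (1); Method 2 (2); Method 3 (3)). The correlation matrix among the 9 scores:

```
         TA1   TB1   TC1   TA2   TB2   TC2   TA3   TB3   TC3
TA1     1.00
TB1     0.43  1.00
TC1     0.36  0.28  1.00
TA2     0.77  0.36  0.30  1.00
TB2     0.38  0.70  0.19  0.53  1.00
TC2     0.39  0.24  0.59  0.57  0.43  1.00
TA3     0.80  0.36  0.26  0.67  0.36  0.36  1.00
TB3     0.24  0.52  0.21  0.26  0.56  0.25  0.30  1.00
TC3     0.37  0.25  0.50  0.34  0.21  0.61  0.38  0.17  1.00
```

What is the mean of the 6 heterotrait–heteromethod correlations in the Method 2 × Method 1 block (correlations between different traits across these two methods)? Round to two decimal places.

HTHM values (method 2 × method 1): 0.36, 0.30, 0.38, 0.19, 0.39, 0.24; mean = 1.86/6 = 0.31.

0.31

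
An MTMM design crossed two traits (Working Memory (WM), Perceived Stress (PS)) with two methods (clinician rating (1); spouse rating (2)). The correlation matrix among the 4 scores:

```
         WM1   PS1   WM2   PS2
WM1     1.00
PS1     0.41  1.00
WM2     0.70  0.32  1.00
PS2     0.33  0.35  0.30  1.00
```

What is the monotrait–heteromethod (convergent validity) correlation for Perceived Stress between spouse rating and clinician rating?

0.35

Same trait (PS), different methods: r(PS2, PS1) = 0.35.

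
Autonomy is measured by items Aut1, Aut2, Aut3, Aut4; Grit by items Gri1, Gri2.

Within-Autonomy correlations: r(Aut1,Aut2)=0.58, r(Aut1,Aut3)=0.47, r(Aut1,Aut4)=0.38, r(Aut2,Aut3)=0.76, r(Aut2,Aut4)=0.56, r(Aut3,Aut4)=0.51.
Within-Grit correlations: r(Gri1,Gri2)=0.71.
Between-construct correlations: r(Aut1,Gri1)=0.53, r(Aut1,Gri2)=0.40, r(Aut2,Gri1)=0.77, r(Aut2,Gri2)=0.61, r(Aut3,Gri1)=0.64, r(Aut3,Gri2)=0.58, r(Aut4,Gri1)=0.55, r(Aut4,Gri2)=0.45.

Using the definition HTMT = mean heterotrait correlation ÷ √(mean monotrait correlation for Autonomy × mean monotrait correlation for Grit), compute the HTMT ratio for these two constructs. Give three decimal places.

Mean between = 4.53/8 = 0.5663.
Mean within-Aut = 3.26/6 = 0.5433; mean within-Gri = 0.71/1 = 0.7100.
Geometric mean = √(0.5433 × 0.7100) = 0.6211.
HTMT = 0.5663 / 0.6211 = 0.912.

0.912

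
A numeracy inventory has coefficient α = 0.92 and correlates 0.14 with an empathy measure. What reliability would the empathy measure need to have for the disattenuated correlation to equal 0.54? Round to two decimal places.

0.07

r_true = r_obs / √(r_xx · r_yy) ⇒ 0.54 = 0.14 / √(0.92 · r_yy).
√(0.92 · r_yy) = 0.14 / 0.54 = 0.2593; 0.92 · r_yy = 0.0672; r_yy = 0.0672 / 0.92 ≈ 0.07.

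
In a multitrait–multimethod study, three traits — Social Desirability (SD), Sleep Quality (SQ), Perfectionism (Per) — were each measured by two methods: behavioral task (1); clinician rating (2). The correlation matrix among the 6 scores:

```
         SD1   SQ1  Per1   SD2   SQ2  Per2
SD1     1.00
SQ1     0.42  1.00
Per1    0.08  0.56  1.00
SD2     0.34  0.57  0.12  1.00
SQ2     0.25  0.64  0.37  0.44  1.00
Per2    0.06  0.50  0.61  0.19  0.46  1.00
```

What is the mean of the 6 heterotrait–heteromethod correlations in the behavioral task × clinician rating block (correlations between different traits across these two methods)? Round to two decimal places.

0.31

HTHM values (method 1 × method 2): 0.25, 0.06, 0.57, 0.50, 0.12, 0.37; mean = 1.87/6 = 0.31.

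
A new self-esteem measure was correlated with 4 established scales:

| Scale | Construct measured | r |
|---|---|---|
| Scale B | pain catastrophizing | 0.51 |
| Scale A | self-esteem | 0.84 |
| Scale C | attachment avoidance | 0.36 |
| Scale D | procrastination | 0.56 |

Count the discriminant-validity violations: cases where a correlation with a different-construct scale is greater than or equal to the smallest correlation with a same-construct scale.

0

Convergent (same construct = self-esteem): Scale A.
Smallest convergent = 0.84. Discriminant values: 0.51, 0.36, 0.56; count ≥ 0.84 → 0.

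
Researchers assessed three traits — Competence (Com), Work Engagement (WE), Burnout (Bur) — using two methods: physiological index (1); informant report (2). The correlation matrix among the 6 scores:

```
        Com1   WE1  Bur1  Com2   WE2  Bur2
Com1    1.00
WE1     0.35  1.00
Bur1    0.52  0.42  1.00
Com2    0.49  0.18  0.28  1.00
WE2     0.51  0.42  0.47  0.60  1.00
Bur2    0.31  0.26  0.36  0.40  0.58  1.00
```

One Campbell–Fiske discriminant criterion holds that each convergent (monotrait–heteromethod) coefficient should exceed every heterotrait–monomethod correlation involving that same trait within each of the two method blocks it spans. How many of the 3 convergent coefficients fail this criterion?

Checking each validity diagonal entry against its comparison values:
Com (methods 1·2): 0.49 vs {0.35, 0.60, 0.52, 0.40} → fail.
WE (methods 1·2): 0.42 vs {0.35, 0.60, 0.42, 0.58} → fail.
Bur (methods 1·2): 0.36 vs {0.52, 0.40, 0.42, 0.58} → fail.
3 of 3 fail.

3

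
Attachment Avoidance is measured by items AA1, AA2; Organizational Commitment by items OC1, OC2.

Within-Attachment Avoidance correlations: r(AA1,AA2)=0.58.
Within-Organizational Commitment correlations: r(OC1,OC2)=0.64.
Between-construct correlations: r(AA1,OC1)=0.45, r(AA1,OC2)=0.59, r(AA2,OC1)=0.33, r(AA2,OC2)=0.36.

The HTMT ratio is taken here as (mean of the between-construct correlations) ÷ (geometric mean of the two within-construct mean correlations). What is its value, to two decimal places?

0.71

Between-construct mean = 1.73/4 = 0.4325.
Mean within-AA = 0.58/1 = 0.5800; mean within-OC = 0.64/1 = 0.6400.
Geometric mean = √(0.5800 × 0.6400) = 0.6093.
HTMT = 0.4325 / 0.6093 = 0.71.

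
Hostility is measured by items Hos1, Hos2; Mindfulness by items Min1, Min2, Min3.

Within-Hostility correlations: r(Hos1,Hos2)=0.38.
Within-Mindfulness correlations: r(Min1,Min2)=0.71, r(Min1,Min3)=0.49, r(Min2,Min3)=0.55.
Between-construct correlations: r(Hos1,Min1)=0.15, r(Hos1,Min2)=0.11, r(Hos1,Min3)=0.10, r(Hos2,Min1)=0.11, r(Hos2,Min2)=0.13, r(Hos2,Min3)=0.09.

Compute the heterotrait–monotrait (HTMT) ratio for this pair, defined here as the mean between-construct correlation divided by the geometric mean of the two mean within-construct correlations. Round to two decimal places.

Between-construct mean = 0.69/6 = 0.1150.
Mean within-Hos = 0.38/1 = 0.3800; mean within-Min = 1.75/3 = 0.5833.
Geometric mean = √(0.3800 × 0.5833) = 0.4708.
HTMT = 0.1150 / 0.4708 = 0.24.

0.24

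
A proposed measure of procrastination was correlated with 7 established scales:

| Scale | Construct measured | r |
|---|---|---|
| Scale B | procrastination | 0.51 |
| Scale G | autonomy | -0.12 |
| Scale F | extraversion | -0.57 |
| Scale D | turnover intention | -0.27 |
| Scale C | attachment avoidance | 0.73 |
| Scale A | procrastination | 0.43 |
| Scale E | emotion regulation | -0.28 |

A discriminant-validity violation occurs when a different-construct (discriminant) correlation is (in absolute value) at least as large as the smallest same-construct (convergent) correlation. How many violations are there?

Convergent (same construct = procrastination): Scale B, Scale A.
Smallest convergent = 0.43. Discriminant |r|: 0.12, 0.57, 0.27, 0.73, 0.28; count ≥ 0.43 → 2.

2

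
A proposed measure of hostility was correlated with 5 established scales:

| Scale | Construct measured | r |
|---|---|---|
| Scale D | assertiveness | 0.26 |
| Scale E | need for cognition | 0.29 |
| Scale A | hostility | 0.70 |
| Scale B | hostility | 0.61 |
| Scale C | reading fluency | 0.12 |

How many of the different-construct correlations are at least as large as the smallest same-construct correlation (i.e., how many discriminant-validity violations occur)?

Convergent (same construct = hostility): Scale A, Scale B.
Smallest convergent = 0.61. Discriminant values: 0.26, 0.29, 0.12; count ≥ 0.61 → 0.

0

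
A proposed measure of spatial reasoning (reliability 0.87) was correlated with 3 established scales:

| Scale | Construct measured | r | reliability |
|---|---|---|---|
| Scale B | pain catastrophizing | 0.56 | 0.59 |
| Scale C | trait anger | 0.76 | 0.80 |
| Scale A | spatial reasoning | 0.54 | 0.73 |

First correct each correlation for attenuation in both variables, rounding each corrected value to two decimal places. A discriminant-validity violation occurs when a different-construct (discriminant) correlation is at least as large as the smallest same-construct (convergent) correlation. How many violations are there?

Disattenuated r (r / √(r_scale · r_new)):
  Scale B (disc): 0.56 / √(0.59·0.87) = 0.78
  Scale C (disc): 0.76 / √(0.80·0.87) = 0.91
  Scale A (conv): 0.54 / √(0.73·0.87) = 0.68
Smallest convergent = 0.68. Discriminant values: 0.78, 0.91; count ≥ 0.68 → 2.

2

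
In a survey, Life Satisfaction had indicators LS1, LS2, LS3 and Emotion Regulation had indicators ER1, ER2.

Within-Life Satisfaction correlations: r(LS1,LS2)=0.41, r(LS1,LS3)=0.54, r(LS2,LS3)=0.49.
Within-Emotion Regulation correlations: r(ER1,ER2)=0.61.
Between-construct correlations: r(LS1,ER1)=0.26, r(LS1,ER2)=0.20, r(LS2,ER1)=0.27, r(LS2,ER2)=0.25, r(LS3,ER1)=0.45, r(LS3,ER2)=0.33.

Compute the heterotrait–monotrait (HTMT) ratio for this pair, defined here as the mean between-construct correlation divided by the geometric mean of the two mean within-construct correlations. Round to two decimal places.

Mean heterotrait r = 1.76/6 = 0.2933.
Mean within-LS = 1.44/3 = 0.4800; mean within-ER = 0.61/1 = 0.6100.
Geometric mean = √(0.4800 × 0.6100) = 0.5411.
HTMT = 0.2933 / 0.5411 = 0.54.

0.54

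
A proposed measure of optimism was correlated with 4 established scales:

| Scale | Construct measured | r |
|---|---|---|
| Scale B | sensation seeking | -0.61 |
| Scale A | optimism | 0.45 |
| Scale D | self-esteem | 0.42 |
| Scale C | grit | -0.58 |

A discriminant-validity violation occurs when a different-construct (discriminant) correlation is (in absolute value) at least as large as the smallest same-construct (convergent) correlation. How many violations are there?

2

Convergent (same construct = optimism): Scale A.
Smallest convergent = 0.45. Discriminant |r|: 0.61, 0.42, 0.58; count ≥ 0.45 → 2.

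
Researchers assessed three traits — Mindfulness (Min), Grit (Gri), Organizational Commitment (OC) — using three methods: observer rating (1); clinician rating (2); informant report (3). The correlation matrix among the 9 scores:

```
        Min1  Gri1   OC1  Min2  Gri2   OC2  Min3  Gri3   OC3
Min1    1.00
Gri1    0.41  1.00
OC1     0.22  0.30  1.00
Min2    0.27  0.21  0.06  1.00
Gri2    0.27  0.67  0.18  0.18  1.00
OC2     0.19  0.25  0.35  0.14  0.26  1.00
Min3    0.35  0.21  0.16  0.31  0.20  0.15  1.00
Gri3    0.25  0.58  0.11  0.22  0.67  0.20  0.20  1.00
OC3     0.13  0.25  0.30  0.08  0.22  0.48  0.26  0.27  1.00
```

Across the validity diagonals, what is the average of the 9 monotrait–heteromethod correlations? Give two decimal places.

0.44

Convergent values: 0.27, 0.35, 0.31, 0.67, 0.58, 0.67, 0.35, 0.30, 0.48; mean = 3.98/9 = 0.44.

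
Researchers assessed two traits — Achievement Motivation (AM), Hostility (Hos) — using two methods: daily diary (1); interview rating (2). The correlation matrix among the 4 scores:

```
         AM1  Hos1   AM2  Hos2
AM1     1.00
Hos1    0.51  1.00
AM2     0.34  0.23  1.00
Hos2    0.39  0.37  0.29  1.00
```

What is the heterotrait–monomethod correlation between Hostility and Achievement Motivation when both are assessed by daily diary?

0.51

Different traits, same method: r(Hos1, AM1) = 0.51.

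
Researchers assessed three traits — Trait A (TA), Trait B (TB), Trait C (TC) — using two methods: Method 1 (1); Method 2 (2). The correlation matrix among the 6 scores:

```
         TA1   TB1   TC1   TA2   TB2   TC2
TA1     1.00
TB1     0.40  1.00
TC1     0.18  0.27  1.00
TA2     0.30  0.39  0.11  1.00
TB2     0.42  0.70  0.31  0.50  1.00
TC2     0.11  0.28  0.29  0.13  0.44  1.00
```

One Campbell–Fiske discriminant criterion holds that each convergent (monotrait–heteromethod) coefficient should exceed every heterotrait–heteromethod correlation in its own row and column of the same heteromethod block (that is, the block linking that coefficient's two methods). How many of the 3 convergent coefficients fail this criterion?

2

Each convergent coefficient versus the relevant comparison correlations:
TA (methods 1·2): 0.30 vs {0.42, 0.39, 0.11, 0.11} → fail.
TB (methods 1·2): 0.70 vs {0.39, 0.42, 0.28, 0.31} → pass.
TC (methods 1·2): 0.29 vs {0.11, 0.11, 0.31, 0.28} → fail.
2 of 3 fail.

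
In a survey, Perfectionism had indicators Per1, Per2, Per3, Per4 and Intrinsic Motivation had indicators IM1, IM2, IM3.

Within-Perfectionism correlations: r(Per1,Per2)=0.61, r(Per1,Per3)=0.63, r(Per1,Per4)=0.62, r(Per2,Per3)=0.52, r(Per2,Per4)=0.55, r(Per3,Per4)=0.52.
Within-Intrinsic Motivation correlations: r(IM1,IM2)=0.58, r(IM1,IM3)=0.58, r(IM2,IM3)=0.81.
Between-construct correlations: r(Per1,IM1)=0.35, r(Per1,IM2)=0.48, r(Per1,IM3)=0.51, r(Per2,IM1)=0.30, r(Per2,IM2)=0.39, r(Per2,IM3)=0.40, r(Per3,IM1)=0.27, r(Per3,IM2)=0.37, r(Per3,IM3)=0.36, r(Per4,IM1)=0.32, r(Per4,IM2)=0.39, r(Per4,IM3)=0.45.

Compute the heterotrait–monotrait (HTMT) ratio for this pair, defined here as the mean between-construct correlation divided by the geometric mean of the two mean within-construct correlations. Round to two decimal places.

Between-construct mean = 4.59/12 = 0.3825.
Mean within-Per = 3.45/6 = 0.5750; mean within-IM = 1.97/3 = 0.6567.
Geometric mean = √(0.5750 × 0.6567) = 0.6145.
HTMT = 0.3825 / 0.6145 = 0.62.

0.62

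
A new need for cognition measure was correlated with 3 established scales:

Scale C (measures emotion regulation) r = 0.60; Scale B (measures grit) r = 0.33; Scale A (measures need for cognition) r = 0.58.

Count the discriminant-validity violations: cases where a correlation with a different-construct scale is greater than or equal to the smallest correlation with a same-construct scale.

1

Convergent (same construct = need for cognition): Scale A.
Smallest convergent = 0.58. Discriminant values: 0.60, 0.33; count ≥ 0.58 → 1.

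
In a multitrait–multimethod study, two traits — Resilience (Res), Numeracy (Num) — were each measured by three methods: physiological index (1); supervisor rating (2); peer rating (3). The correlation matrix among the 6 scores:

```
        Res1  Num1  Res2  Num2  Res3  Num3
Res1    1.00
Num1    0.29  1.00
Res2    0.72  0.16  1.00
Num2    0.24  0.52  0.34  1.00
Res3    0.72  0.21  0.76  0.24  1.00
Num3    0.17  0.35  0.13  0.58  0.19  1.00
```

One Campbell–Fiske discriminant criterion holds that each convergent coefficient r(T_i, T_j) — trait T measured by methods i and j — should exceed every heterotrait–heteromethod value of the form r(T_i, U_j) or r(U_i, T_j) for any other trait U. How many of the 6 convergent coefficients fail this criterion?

0

Checking each validity diagonal entry against its comparison values:
Res (methods 1·2): 0.72 vs {0.24, 0.16} → pass.
Res (methods 1·3): 0.72 vs {0.17, 0.21} → pass.
Res (methods 2·3): 0.76 vs {0.13, 0.24} → pass.
Num (methods 1·2): 0.52 vs {0.16, 0.24} → pass.
Num (methods 1·3): 0.35 vs {0.21, 0.17} → pass.
Num (methods 2·3): 0.58 vs {0.24, 0.13} → pass.
0 of 6 fail.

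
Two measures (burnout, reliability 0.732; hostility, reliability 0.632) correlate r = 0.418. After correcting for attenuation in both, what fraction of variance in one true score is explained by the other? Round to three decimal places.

Disattenuated r = 0.418 / √(0.732 × 0.632) = 0.418 / 0.6802 = 0.6145.
Shared true-score variance = 0.6145² = 0.3776 ≈ 0.378.

0.378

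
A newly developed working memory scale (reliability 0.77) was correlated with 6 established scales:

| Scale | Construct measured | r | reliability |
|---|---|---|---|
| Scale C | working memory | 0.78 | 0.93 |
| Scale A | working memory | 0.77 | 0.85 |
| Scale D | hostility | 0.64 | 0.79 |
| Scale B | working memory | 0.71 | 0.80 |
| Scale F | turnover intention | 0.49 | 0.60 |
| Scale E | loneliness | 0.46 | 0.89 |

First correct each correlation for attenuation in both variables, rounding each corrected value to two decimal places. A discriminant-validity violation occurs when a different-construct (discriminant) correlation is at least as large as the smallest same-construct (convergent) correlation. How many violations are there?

0

Disattenuated r (r / √(r_scale · r_new)):
  Scale C (conv): 0.78 / √(0.93·0.77) = 0.92
  Scale A (conv): 0.77 / √(0.85·0.77) = 0.95
  Scale D (disc): 0.64 / √(0.79·0.77) = 0.82
  Scale B (conv): 0.71 / √(0.80·0.77) = 0.90
  Scale F (disc): 0.49 / √(0.60·0.77) = 0.72
  Scale E (disc): 0.46 / √(0.89·0.77) = 0.56
Smallest convergent = 0.90. Discriminant values: 0.82, 0.72, 0.56; count ≥ 0.90 → 0.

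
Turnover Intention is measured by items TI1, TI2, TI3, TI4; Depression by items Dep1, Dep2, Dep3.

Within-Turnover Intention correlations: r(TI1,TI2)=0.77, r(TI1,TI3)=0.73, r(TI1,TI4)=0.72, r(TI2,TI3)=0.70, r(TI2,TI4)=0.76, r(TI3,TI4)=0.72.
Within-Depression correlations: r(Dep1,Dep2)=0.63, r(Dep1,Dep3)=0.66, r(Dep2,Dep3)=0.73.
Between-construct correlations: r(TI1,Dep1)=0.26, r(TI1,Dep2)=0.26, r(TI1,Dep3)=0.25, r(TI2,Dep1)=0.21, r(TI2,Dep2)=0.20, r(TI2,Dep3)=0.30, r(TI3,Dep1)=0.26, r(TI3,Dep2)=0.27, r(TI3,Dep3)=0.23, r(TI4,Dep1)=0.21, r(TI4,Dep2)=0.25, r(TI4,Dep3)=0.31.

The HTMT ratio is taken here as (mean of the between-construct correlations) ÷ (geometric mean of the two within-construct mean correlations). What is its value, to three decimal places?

0.357

Mean heterotrait r = 3.01/12 = 0.2508.
Mean within-TI = 4.40/6 = 0.7333; mean within-Dep = 2.02/3 = 0.6733.
Geometric mean = √(0.7333 × 0.6733) = 0.7027.
HTMT = 0.2508 / 0.7027 = 0.357.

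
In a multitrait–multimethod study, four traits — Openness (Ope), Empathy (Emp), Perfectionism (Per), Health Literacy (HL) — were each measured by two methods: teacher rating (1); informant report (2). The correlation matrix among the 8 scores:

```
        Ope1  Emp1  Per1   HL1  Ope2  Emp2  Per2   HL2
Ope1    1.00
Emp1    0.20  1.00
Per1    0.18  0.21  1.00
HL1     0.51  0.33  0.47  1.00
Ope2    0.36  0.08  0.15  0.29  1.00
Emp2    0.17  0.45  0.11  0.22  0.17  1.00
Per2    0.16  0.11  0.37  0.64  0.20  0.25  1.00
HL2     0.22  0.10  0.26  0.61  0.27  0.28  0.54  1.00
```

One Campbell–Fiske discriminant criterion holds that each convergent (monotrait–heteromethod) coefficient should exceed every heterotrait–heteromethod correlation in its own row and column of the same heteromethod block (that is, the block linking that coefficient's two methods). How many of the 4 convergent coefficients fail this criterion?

2

Each convergent coefficient versus the relevant comparison correlations:
Ope (methods 1·2): 0.36 vs {0.17, 0.08, 0.16, 0.15, 0.22, 0.29} → pass.
Emp (methods 1·2): 0.45 vs {0.08, 0.17, 0.11, 0.11, 0.10, 0.22} → pass.
Per (methods 1·2): 0.37 vs {0.15, 0.16, 0.11, 0.11, 0.26, 0.64} → fail.
HL (methods 1·2): 0.61 vs {0.29, 0.22, 0.22, 0.10, 0.64, 0.26} → fail.
2 of 4 fail.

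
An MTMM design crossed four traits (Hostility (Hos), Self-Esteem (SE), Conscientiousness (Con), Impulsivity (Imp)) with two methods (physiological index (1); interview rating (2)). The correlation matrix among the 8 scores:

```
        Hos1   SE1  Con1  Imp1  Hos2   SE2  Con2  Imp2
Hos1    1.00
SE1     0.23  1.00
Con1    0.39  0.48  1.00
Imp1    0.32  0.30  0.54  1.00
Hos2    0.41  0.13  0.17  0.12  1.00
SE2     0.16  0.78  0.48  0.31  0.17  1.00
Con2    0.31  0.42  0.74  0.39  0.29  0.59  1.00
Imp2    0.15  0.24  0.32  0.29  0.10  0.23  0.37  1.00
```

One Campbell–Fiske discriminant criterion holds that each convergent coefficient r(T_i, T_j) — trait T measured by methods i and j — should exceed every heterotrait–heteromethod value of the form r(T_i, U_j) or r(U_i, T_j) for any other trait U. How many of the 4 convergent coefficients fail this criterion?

1

Convergent coefficients and their comparison sets:
Hos (methods 1·2): 0.41 vs {0.16, 0.13, 0.31, 0.17, 0.15, 0.12} → pass.
SE (methods 1·2): 0.78 vs {0.13, 0.16, 0.42, 0.48, 0.24, 0.31} → pass.
Con (methods 1·2): 0.74 vs {0.17, 0.31, 0.48, 0.42, 0.32, 0.39} → pass.
Imp (methods 1·2): 0.29 vs {0.12, 0.15, 0.31, 0.24, 0.39, 0.32} → fail.
1 of 4 fail.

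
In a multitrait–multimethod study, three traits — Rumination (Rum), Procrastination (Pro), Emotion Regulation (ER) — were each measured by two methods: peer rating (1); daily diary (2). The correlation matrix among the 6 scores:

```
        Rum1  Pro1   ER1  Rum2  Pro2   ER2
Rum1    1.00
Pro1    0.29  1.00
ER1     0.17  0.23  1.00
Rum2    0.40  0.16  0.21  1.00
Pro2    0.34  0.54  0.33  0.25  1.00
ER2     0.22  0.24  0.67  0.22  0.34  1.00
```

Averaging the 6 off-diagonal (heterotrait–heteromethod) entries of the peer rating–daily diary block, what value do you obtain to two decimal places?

0.25

HTHM values (method 1 × method 2): 0.34, 0.22, 0.16, 0.24, 0.21, 0.33; mean = 1.50/6 = 0.25.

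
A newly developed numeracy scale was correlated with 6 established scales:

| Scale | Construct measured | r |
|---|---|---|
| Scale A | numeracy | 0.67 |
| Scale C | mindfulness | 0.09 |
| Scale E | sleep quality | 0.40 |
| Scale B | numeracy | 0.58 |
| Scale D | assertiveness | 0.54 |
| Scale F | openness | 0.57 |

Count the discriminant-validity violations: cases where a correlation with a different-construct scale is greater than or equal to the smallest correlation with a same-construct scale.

Convergent (same construct = numeracy): Scale A, Scale B.
Smallest convergent = 0.58. Discriminant values: 0.09, 0.40, 0.54, 0.57; count ≥ 0.58 → 0.

0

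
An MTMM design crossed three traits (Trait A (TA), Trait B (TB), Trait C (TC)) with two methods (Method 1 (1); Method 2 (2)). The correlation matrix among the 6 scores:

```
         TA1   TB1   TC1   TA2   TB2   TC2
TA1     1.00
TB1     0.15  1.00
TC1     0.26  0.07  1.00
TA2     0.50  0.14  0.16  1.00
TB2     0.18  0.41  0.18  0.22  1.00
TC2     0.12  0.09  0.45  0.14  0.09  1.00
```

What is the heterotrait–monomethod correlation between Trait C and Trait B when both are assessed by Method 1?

Different traits, same method: r(TC1, TB1) = 0.07.

0.07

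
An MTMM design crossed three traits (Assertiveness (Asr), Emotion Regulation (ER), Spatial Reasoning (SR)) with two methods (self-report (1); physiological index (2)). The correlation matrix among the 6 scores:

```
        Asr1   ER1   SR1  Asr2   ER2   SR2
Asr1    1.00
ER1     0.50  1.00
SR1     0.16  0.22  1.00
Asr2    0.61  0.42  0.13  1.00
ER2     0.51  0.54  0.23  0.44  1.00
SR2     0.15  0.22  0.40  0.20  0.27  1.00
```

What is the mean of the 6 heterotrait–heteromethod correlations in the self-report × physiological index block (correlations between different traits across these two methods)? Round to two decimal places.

HTHM values (method 1 × method 2): 0.51, 0.15, 0.42, 0.22, 0.13, 0.23; mean = 1.66/6 = 0.28.

0.28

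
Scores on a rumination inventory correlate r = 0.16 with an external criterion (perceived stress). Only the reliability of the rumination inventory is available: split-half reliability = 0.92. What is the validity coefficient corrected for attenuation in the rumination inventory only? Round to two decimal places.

0.17

Single correction: r_c = r_obs / √r_xx = 0.16 / √0.92 = 0.16 / 0.9592 ≈ 0.17.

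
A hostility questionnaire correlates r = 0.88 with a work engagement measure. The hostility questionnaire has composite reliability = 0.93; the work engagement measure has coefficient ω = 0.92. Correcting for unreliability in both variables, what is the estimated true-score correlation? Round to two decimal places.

r_true = r_obs / √(r_xx · r_yy) = 0.88 / √(0.93 × 0.92) = 0.88 / √0.8556 = 0.88 / 0.9250 ≈ 0.95.

0.95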